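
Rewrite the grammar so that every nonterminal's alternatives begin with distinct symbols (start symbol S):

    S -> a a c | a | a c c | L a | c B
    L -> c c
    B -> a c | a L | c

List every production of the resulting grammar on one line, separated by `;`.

S has alternatives sharing prefix 'a': factor to S → a S' with S' → a c | ε | c c.
B has alternatives sharing prefix 'a': factor to B → a B' with B' → c | L.

S -> L a | c B | a S'; L -> c c; B -> c | a B'; S' -> a c | epsilon | c c; B' -> c | L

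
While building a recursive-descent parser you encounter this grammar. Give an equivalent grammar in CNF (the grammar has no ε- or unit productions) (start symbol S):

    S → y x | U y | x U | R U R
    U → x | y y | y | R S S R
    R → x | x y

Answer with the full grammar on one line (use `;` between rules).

Introduce a nonterminal for each terminal appearing in a rule of length ≥ 2: X1 → y, X2 → x.
Binarize each right-hand side of length ≥ 3 by chaining fresh nonterminals (Y1, Y2, …): affected rules were S → R U R; U → R S S R.

S → X1 X2 | U X1 | X2 U | R Y1; U → x | X1 X1 | y | R Y2; R → x | X2 X1; X1 → y; X2 → x; Y1 → U R; Y2 → S Y3; Y3 → S R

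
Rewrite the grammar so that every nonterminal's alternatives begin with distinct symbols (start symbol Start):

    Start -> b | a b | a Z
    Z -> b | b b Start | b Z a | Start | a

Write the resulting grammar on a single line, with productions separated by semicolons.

Start has alternatives sharing prefix 'a': factor to Start → a Start1 with Start1 → b | Z.
Z has alternatives sharing prefix 'b': factor to Z → b Z1 with Z1 → ε | b Start | Z a.

Start -> b | a Start1; Z -> Start | a | b Z1; Start1 -> b | Z; Z1 -> ε | b Start | Z a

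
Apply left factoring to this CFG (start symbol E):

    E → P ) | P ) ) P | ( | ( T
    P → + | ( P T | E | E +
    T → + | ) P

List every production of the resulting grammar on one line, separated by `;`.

E → P ) E' | ( E''; P → + | ( P T | E P'; T → + | ) P; E' → epsilon | ) P; E'' → epsilon | T; P' → epsilon | +

E has alternatives sharing prefix 'P )': factor to E → P ) E' with E' → ε | ) P.
E has alternatives sharing prefix '(': factor to E → ( E'' with E'' → ε | T.
P has alternatives sharing prefix 'E': factor to P → E P' with P' → ε | +.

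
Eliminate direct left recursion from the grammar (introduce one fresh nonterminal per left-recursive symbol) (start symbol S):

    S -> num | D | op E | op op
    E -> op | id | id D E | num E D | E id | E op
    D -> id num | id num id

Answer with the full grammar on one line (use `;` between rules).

Directly left-recursive nonterminal: E.
For E: α = {id, op}, β = {op, id, id D E, num E D}. Rewrite as E → β E' and E' → α E' | ε.

S -> num | D | op E | op op; E -> op E' | id E' | id D E E' | num E D E'; D -> id num | id num id; E' -> id E' | op E' | ε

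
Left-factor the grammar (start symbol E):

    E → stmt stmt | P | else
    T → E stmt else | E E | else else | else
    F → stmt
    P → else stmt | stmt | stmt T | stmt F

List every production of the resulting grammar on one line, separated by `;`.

E → stmt stmt | P | else; T → E T' | else T''; F → stmt; P → else stmt | stmt P'; T' → stmt else | E; T'' → else | ε; P' → ε | T | F

T has alternatives sharing prefix 'E': factor to T → E T' with T' → stmt else | E.
T has alternatives sharing prefix 'else': factor to T → else T'' with T'' → else | ε.
P has alternatives sharing prefix 'stmt': factor to P → stmt P' with P' → ε | T | F.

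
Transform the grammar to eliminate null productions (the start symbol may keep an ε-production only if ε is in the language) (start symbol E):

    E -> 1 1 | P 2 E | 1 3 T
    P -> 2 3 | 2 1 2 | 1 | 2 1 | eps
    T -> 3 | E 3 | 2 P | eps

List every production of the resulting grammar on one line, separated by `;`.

The nullable symbols are {P, T}.
ε ∉ L(G), so no ε-production is kept.
For each production, add variants omitting each subset of nullable occurrences: E → P 2 E gives P 2 E | 2 E. E → 1 3 T gives 1 3 T | 1 3. T → 2 P gives 2 P | 2.

E -> 1 1 | P 2 E | 2 E | 1 3 T | 1 3; P -> 2 3 | 2 1 2 | 1 | 2 1; T -> 3 | E 3 | 2 P | 2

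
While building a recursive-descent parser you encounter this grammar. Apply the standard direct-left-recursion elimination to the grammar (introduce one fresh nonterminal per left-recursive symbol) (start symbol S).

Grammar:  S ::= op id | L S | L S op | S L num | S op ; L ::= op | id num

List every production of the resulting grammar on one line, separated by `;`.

S is directly left-recursive.
For S: α = {L num, op}, β = {op id, L S, L S op}. Rewrite as S → β S' and S' → α S' | ε.

S ::= op id S' | L S S' | L S op S'; L ::= op | id num; S' ::= L num S' | op S' | ε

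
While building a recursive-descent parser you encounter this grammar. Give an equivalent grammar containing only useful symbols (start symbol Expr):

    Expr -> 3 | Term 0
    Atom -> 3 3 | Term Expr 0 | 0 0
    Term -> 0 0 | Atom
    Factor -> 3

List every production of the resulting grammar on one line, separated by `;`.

Expr -> 3 | Term 0; Atom -> 3 3 | Term Expr 0 | 0 0; Term -> 0 0 | Atom

Generating nonterminals: {Atom, Expr, Factor, Term}.
Reachable from Expr after that: {Atom, Expr, Term}.
Removed useless symbols: {Factor} and every production mentioning them.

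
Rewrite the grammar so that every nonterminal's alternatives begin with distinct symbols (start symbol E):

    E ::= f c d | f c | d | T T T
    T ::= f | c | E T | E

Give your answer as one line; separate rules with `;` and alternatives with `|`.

E has alternatives sharing prefix 'f c': factor to E → f c E' with E' → d | ε.
T has alternatives sharing prefix 'E': factor to T → E T' with T' → T | ε.

E ::= d | T T T | f c E'; T ::= f | c | E T'; E' ::= d | ε; T' ::= T | ε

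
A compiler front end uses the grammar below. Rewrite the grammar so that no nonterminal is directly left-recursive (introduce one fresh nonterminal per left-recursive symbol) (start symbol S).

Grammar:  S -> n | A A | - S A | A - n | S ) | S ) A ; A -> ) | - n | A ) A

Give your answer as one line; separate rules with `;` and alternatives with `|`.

S, A are directly left-recursive.
For S: α = {), ) A}, β = {n, A A, - S A, A - n}. Rewrite as S → β S' and S' → α S' | ε.
For A: α = {) A}, β = {), - n}. Rewrite as A → β A' and A' → α A' | ε.

S -> n S' | A A S' | - S A S' | A - n S'; A -> ) A' | - n A'; S' -> ) S' | ) A S' | ε; A' -> ) A A' | ε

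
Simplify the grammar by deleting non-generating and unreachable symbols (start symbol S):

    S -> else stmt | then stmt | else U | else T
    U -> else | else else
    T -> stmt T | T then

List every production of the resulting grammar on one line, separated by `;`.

S -> else stmt | then stmt | else U; U -> else | else else

Generating nonterminals: {S, U}.
Reachable from S after that: {S, U}.
Removed useless symbols: {T} and every production mentioning them.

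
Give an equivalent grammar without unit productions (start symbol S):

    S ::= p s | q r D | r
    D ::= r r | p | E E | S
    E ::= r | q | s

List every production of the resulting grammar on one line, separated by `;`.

Unit pairs: D ⇒* {S}.
For each unit pair (A, B), copy every non-unit production of B to A, then drop all unit productions.

S ::= p s | q r D | r; D ::= p s | q r D | r | r r | p | E E; E ::= r | q | s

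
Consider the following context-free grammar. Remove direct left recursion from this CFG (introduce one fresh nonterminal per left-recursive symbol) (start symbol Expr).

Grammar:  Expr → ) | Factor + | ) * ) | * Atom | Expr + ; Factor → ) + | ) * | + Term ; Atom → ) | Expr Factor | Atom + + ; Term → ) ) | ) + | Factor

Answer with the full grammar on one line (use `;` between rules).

Directly left-recursive nonterminals: Expr, Atom.
For Expr: α = {+}, β = {), Factor +, ) * ), * Atom}. Rewrite as Expr → β Expr1 and Expr1 → α Expr1 | ε.
For Atom: α = {+ +}, β = {), Expr Factor}. Rewrite as Atom → β Atom1 and Atom1 → α Atom1 | ε.

Expr → ) Expr1 | Factor + Expr1 | ) * ) Expr1 | * Atom Expr1; Factor → ) + | ) * | + Term; Atom → ) Atom1 | Expr Factor Atom1; Term → ) ) | ) + | Factor; Expr1 → + Expr1 | ε; Atom1 → + + Atom1 | ε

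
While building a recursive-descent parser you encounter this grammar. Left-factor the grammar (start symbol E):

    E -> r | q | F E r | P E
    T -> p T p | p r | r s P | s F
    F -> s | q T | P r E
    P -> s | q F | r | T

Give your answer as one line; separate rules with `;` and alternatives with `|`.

T has alternatives sharing prefix 'p': factor to T → p T' with T' → T p | r.

E -> r | q | F E r | P E; T -> r s P | s F | p T'; F -> s | q T | P r E; P -> s | q F | r | T; T' -> T p | r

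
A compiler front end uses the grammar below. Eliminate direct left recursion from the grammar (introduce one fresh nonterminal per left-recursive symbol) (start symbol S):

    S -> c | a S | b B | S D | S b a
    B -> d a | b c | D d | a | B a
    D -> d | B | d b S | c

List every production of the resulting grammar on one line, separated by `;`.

S, B are directly left-recursive.
For S: α = {D, b a}, β = {c, a S, b B}. Rewrite as S → β S' and S' → α S' | ε.
For B: α = {a}, β = {d a, b c, D d, a}. Rewrite as B → β B' and B' → α B' | ε.

S -> c S' | a S S' | b B S'; B -> d a B' | b c B' | D d B' | a B'; D -> d | B | d b S | c; S' -> D S' | b a S' | ε; B' -> a B' | ε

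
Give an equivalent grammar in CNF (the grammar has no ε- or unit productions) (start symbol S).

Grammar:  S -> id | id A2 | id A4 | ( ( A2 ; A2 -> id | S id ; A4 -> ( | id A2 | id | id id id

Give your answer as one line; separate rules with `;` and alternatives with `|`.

S -> id | X1 A2 | X1 A4 | X2 Y1; A2 -> id | S X1; A4 -> ( | X1 A2 | id | X1 Y2; X1 -> id; X2 -> (; Y1 -> X2 A2; Y2 -> X1 X1

Introduce a nonterminal for each terminal appearing in a rule of length ≥ 2: X1 → id, X2 → (.
Binarize each right-hand side of length ≥ 3 by chaining fresh nonterminals (Y1, Y2, …): affected rules were S → X2 X2 A2; A4 → X1 X1 X1.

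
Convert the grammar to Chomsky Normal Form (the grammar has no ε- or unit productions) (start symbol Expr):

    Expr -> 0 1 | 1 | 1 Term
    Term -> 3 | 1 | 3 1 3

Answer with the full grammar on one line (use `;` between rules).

Introduce a nonterminal for each terminal appearing in a rule of length ≥ 2: X1 → 0, X2 → 1, X3 → 3.
Binarize each right-hand side of length ≥ 3 by chaining fresh nonterminals (Y1, Y2, …): affected rules were Term → X3 X2 X3.

Expr -> X1 X2 | 1 | X2 Term; Term -> 3 | 1 | X3 Y1; X1 -> 0; X2 -> 1; X3 -> 3; Y1 -> X2 X3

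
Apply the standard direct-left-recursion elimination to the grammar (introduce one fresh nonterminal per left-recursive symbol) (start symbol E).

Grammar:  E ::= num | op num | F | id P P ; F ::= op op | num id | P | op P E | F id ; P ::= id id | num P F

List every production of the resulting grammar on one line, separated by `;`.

Directly left-recursive nonterminal: F.
For F: α = {id}, β = {op op, num id, P, op P E}. Rewrite as F → β F' and F' → α F' | ε.

E ::= num | op num | F | id P P; F ::= op op F' | num id F' | P F' | op P E F'; P ::= id id | num P F; F' ::= id F' | ε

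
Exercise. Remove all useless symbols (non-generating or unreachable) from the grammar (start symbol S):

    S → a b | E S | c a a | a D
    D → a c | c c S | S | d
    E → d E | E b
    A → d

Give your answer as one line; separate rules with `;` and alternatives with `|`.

Generating nonterminals: {A, D, S}.
Reachable from S after that: {D, S}.
Removed useless symbols: {A, E} and every production mentioning them.

S → a b | c a a | a D; D → a c | c c S | S | d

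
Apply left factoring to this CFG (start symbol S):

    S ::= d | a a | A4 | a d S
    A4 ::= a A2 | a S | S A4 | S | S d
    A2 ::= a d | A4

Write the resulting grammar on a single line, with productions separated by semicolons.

S has alternatives sharing prefix 'a': factor to S → a S' with S' → a | d S.
A4 has alternatives sharing prefix 'S': factor to A4 → S A4' with A4' → A4 | ε | d.
A4 has alternatives sharing prefix 'a': factor to A4 → a A4'' with A4'' → A2 | S.

S ::= d | A4 | a S'; A4 ::= S A4' | a A4''; A2 ::= a d | A4; S' ::= a | d S; A4' ::= A4 | epsilon | d; A4'' ::= A2 | S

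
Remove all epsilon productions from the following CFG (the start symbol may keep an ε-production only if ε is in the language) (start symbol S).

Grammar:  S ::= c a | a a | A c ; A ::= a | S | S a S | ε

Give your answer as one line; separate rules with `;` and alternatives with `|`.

The nullable symbols are {A}.
ε ∉ L(G), so no ε-production is kept.
Add the nullable-subset variants: S → A c gives A c | c.

S ::= c a | a a | A c | c; A ::= a | S | S a S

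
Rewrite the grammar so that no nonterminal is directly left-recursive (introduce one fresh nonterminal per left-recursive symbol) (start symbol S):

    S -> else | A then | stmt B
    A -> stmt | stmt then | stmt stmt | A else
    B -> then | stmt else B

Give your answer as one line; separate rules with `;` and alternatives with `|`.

A is directly left-recursive.
For A: α = {else}, β = {stmt, stmt then, stmt stmt}. Rewrite as A → β A' and A' → α A' | ε.

S -> else | A then | stmt B; A -> stmt A' | stmt then A' | stmt stmt A'; B -> then | stmt else B; A' -> else A' | ε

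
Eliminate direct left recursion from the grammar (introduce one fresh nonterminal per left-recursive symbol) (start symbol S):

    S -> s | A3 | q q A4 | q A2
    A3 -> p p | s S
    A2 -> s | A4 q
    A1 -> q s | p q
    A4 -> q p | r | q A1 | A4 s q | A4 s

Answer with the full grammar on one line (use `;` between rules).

S -> s | A3 | q q A4 | q A2; A3 -> p p | s S; A2 -> s | A4 q; A1 -> q s | p q; A4 -> q p A4' | r A4' | q A1 A4'; A4' -> s q A4' | s A4' | ε

Directly left-recursive nonterminal: A4.
For A4: α = {s q, s}, β = {q p, r, q A1}. Rewrite as A4 → β A4' and A4' → α A4' | ε.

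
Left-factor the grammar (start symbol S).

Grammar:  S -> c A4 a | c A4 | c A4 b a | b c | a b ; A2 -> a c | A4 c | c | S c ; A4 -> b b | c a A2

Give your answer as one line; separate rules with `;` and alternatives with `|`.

S -> b c | a b | c A4 S'; A2 -> a c | A4 c | c | S c; A4 -> b b | c a A2; S' -> a | ε | b a

S has alternatives sharing prefix 'c A4': factor to S → c A4 S' with S' → a | ε | b a.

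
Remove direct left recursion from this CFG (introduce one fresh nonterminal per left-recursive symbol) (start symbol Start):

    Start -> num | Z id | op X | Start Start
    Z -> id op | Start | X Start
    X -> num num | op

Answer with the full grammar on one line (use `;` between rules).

Left recursion appears on Start.
For Start: α = {Start}, β = {num, Z id, op X}. Rewrite as Start → β Start1 and Start1 → α Start1 | ε.

Start -> num Start1 | Z id Start1 | op X Start1; Z -> id op | Start | X Start; X -> num num | op; Start1 -> Start Start1 | ε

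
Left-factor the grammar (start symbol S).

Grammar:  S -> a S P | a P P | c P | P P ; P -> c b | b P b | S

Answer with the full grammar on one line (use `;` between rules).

S -> c P | P P | a S'; P -> c b | b P b | S; S' -> S P | P P

S has alternatives sharing prefix 'a': factor to S → a S' with S' → S P | P P.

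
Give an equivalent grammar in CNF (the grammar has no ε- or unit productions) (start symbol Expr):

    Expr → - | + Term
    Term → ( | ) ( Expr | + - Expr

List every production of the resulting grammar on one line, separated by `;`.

Expr → - | X1 Term; Term → ( | X2 Y1 | X1 Y2; X1 → +; X2 → ); X3 → (; X4 → -; Y1 → X3 Expr; Y2 → X4 Expr

Introduce a nonterminal for each terminal appearing in a rule of length ≥ 2: X1 → +, X2 → ), X3 → (, X4 → -.
Binarize each right-hand side of length ≥ 3 by chaining fresh nonterminals (Y1, Y2, …): affected rules were Term → X2 X3 Expr; Term → X1 X4 Expr.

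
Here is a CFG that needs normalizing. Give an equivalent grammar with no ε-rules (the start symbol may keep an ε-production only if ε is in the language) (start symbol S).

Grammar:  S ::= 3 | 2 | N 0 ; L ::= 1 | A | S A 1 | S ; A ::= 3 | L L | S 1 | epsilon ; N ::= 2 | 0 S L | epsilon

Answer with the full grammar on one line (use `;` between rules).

S ::= 3 | 2 | N 0 | 0; L ::= 1 | A | S A 1 | S 1 | S; A ::= 3 | L L | L | S 1; N ::= 2 | 0 S L | 0 S

Nullable set = {A, L, N}.
ε ∉ L(G), so no ε-production is kept.
Expand every rule over subsets of its nullable positions: S → N 0 gives N 0 | 0. L → S A 1 gives S A 1 | S 1. A → L L gives L L | L. N → 0 S L gives 0 S L | 0 S.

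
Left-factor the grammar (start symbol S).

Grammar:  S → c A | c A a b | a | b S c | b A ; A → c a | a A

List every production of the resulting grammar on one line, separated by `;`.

S → a | c A S' | b S''; A → c a | a A; S' → ε | a b; S'' → S c | A

S has alternatives sharing prefix 'c A': factor to S → c A S' with S' → ε | a b.
S has alternatives sharing prefix 'b': factor to S → b S'' with S'' → S c | A.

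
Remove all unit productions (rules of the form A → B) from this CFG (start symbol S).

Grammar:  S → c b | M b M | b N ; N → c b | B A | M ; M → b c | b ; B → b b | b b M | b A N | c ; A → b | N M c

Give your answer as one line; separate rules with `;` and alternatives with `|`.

Unit pairs: N ⇒* {M}.
Replace each nonterminal's rules with the union of the non-unit rules of every nonterminal it unit-derives.

S → c b | M b M | b N; N → c b | B A | b c | b; M → b c | b; B → b b | b b M | b A N | c; A → b | N M c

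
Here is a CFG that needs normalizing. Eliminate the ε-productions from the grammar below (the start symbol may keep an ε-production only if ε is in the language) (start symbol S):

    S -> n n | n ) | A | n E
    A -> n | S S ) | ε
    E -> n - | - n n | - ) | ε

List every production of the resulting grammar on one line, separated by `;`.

S -> n n | n ) | A | n E | n | ε; A -> n | S S ) | S ) | ); E -> n - | - n n | - )

Nullable nonterminals: {A, E, S}.
ε ∈ L(G) since S is nullable, so keep S → ε.
Expand every rule over subsets of its nullable positions: S → n E gives n E | n. A → S S ) gives S S ) | S ) | ).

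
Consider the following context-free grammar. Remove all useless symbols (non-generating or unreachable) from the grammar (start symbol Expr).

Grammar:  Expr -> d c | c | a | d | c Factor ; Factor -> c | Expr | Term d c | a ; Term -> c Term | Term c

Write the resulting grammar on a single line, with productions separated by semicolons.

Generating nonterminals: {Expr, Factor}.
Reachable from Expr after that: {Expr, Factor}.
Removed useless symbols: {Term} and every production mentioning them.

Expr -> d c | c | a | d | c Factor; Factor -> c | Expr | a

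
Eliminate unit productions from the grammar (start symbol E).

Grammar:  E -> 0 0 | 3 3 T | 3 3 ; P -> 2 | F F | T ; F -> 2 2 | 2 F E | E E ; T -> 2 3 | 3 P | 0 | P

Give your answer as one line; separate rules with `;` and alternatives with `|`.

Unit pairs: P ⇒* {T}; T ⇒* {P}.
For each unit pair (A, B), copy every non-unit production of B to A, then drop all unit productions.

E -> 0 0 | 3 3 T | 3 3; P -> 2 | F F | 2 3 | 3 P | 0; F -> 2 2 | 2 F E | E E; T -> 2 | F F | 2 3 | 3 P | 0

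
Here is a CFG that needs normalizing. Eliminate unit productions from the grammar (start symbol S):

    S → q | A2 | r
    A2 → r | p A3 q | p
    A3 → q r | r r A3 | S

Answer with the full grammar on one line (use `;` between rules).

Unit pairs: A3 ⇒* {A2, S}; S ⇒* {A2}.
For each unit pair (A, B), copy every non-unit production of B to A, then drop all unit productions.

S → r | p A3 q | p | q; A2 → r | p A3 q | p; A3 → r | p A3 q | p | q | q r | r r A3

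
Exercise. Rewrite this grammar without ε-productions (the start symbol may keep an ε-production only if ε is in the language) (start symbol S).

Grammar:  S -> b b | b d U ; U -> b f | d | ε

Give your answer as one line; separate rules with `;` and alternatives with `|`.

S -> b b | b d U | b d; U -> b f | d

Nullable nonterminals: {U}.
ε ∉ L(G), so no ε-production is kept.
Expand every rule over subsets of its nullable positions: S → b d U gives b d U | b d.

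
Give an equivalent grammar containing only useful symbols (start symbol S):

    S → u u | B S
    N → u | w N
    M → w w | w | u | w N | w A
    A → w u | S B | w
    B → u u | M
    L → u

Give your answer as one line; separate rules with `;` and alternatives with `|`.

S → u u | B S; N → u | w N; M → w w | w | u | w N | w A; A → w u | S B | w; B → u u | M

Generating nonterminals: {A, B, L, M, N, S}.
Reachable from S after that: {A, B, M, N, S}.
Removed useless symbols: {L} and every production mentioning them.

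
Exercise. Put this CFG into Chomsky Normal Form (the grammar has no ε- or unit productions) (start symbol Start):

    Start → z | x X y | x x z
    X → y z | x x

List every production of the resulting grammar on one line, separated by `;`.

Start → z | X1 Y1 | X1 Y2; X → X2 X3 | X1 X1; X1 → x; X2 → y; X3 → z; Y1 → X X2; Y2 → X1 X3

Introduce a nonterminal for each terminal appearing in a rule of length ≥ 2: X1 → x, X2 → y, X3 → z.
Binarize each right-hand side of length ≥ 3 by chaining fresh nonterminals (Y1, Y2, …): affected rules were Start → X1 X X2; Start → X1 X1 X3.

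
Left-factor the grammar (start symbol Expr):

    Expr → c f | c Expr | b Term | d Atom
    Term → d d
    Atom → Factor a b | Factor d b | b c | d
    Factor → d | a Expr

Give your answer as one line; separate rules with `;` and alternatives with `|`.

Expr has alternatives sharing prefix 'c': factor to Expr → c Expr1 with Expr1 → f | Expr.
Atom has alternatives sharing prefix 'Factor': factor to Atom → Factor Atom1 with Atom1 → a b | d b.

Expr → b Term | d Atom | c Expr1; Term → d d; Atom → b c | d | Factor Atom1; Factor → d | a Expr; Expr1 → f | Expr; Atom1 → a b | d b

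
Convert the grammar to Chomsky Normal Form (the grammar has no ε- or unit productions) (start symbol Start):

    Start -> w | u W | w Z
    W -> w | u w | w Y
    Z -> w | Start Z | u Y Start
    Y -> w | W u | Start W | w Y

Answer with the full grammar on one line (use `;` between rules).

Introduce a nonterminal for each terminal appearing in a rule of length ≥ 2: X1 → u, X2 → w.
Binarize each right-hand side of length ≥ 3 by chaining fresh nonterminals (Y1, Y2, …): affected rules were Z → X1 Y Start.

Start -> w | X1 W | X2 Z; W -> w | X1 X2 | X2 Y; Z -> w | Start Z | X1 Y1; Y -> w | W X1 | Start W | X2 Y; X1 -> u; X2 -> w; Y1 -> Y Start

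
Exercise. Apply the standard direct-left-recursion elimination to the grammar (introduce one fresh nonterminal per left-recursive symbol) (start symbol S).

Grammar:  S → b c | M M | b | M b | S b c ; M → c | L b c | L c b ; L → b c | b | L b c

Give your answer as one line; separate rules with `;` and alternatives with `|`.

Left recursion appears on S, L.
For S: α = {b c}, β = {b c, M M, b, M b}. Rewrite as S → β S' and S' → α S' | ε.
For L: α = {b c}, β = {b c, b}. Rewrite as L → β L' and L' → α L' | ε.

S → b c S' | M M S' | b S' | M b S'; M → c | L b c | L c b; L → b c L' | b L'; S' → b c S' | ε; L' → b c L' | ε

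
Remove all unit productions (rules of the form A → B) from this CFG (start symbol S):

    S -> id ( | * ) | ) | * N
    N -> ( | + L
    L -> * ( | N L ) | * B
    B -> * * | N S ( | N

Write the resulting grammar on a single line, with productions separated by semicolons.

S -> id ( | * ) | ) | * N; N -> ( | + L; L -> * ( | N L ) | * B; B -> * * | N S ( | ( | + L

Unit pairs: B ⇒* {N}.
For every A with A ⇒* B via unit rules, add B's non-unit alternatives to A; then delete every rule of the form X → Y.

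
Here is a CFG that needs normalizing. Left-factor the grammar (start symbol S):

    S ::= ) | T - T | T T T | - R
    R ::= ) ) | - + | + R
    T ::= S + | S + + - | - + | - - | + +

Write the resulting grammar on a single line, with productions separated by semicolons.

S has alternatives sharing prefix 'T': factor to S → T S' with S' → - T | T T.
T has alternatives sharing prefix 'S +': factor to T → S + T' with T' → ε | + -.
T has alternatives sharing prefix '-': factor to T → - T'' with T'' → + | -.

S ::= ) | - R | T S'; R ::= ) ) | - + | + R; T ::= + + | S + T' | - T''; S' ::= - T | T T; T' ::= ε | + -; T'' ::= + | -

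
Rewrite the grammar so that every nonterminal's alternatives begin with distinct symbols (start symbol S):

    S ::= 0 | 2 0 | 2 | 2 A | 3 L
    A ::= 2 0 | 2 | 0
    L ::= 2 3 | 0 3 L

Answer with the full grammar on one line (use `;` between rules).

S ::= 0 | 3 L | 2 S'; A ::= 0 | 2 A'; L ::= 2 3 | 0 3 L; S' ::= 0 | ε | A; A' ::= 0 | ε

S has alternatives sharing prefix '2': factor to S → 2 S' with S' → 0 | ε | A.
A has alternatives sharing prefix '2': factor to A → 2 A' with A' → 0 | ε.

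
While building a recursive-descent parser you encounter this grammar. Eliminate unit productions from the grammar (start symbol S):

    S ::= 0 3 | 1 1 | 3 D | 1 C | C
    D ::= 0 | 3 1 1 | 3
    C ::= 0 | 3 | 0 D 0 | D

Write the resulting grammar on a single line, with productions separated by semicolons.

Unit pairs: C ⇒* {D}; S ⇒* {C, D}.
For each unit pair (A, B), copy every non-unit production of B to A, then drop all unit productions.

S ::= 0 | 3 1 1 | 3 | 0 D 0 | 0 3 | 1 1 | 3 D | 1 C; D ::= 0 | 3 1 1 | 3; C ::= 0 | 3 | 0 D 0 | 3 1 1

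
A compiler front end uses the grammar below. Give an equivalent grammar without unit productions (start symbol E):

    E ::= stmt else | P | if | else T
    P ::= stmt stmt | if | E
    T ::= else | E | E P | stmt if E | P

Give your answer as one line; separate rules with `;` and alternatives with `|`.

Unit pairs: E ⇒* {P}; P ⇒* {E}; T ⇒* {E, P}.
For each unit pair (A, B), copy every non-unit production of B to A, then drop all unit productions.

E ::= stmt else | if | else T | stmt stmt; P ::= stmt else | if | else T | stmt stmt; T ::= stmt else | if | else T | stmt stmt | else | E P | stmt if E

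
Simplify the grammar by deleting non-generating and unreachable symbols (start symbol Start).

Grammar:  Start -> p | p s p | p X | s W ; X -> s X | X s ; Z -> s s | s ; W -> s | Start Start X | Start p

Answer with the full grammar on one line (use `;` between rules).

Start -> p | p s p | s W; W -> s | Start p

Generating nonterminals: {Start, W, Z}.
Reachable from Start after that: {Start, W}.
Removed useless symbols: {X, Z} and every production mentioning them.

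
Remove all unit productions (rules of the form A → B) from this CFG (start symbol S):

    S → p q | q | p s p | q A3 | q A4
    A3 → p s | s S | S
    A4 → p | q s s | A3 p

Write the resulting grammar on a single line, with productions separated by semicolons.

Unit pairs: A3 ⇒* {S}.
For every A with A ⇒* B via unit rules, add B's non-unit alternatives to A; then delete every rule of the form X → Y.

S → p q | q | p s p | q A3 | q A4; A3 → p q | q | p s p | q A3 | q A4 | p s | s S; A4 → p | q s s | A3 p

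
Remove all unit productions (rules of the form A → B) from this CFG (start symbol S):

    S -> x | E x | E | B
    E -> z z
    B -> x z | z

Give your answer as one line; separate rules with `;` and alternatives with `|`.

Unit pairs: S ⇒* {B, E}.
For every A with A ⇒* B via unit rules, add B's non-unit alternatives to A; then delete every rule of the form X → Y.

S -> x z | z | z z | x | E x; E -> z z; B -> x z | z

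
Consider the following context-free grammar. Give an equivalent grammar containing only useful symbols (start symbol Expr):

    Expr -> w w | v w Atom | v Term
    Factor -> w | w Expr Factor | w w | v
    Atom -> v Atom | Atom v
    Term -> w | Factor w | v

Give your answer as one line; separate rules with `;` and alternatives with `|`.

Expr -> w w | v Term; Factor -> w | w Expr Factor | w w | v; Term -> w | Factor w | v

Generating nonterminals: {Expr, Factor, Term}.
Reachable from Expr after that: {Expr, Factor, Term}.
Removed useless symbols: {Atom} and every production mentioning them.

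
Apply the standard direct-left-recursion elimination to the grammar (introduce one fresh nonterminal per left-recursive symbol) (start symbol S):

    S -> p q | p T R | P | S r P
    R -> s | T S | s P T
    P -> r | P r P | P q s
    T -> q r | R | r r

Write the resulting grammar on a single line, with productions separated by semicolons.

S -> p q S' | p T R S' | P S'; R -> s | T S | s P T; P -> r P'; T -> q r | R | r r; S' -> r P S' | ε; P' -> r P P' | q s P' | ε

S, P are directly left-recursive.
For S: α = {r P}, β = {p q, p T R, P}. Rewrite as S → β S' and S' → α S' | ε.
For P: α = {r P, q s}, β = {r}. Rewrite as P → β P' and P' → α P' | ε.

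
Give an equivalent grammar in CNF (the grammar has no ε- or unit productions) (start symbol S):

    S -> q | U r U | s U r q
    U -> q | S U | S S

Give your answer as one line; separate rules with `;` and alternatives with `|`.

S -> q | U Y1 | X2 Y2; U -> q | S U | S S; X1 -> r; X2 -> s; X3 -> q; Y1 -> X1 U; Y2 -> U Y3; Y3 -> X1 X3

Introduce a nonterminal for each terminal appearing in a rule of length ≥ 2: X1 → r, X2 → s, X3 → q.
Binarize each right-hand side of length ≥ 3 by chaining fresh nonterminals (Y1, Y2, …): affected rules were S → U X1 U; S → X2 U X1 X3.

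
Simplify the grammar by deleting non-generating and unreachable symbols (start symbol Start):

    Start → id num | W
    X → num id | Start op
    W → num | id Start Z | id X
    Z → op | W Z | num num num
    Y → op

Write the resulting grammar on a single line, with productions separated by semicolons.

Start → id num | W; X → num id | Start op; W → num | id Start Z | id X; Z → op | W Z | num num num

Generating nonterminals: {Start, W, X, Y, Z}.
Reachable from Start after that: {Start, W, X, Z}.
Removed useless symbols: {Y} and every production mentioning them.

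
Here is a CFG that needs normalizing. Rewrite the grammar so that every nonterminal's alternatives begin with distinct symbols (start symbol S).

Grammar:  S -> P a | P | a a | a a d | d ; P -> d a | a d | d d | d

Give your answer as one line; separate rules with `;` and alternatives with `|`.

S -> d | a a S' | P S''; P -> a d | d P'; S' -> ε | d; S'' -> a | ε; P' -> a | d | ε

S has alternatives sharing prefix 'a a': factor to S → a a S' with S' → ε | d.
S has alternatives sharing prefix 'P': factor to S → P S'' with S'' → a | ε.
P has alternatives sharing prefix 'd': factor to P → d P' with P' → a | d | ε.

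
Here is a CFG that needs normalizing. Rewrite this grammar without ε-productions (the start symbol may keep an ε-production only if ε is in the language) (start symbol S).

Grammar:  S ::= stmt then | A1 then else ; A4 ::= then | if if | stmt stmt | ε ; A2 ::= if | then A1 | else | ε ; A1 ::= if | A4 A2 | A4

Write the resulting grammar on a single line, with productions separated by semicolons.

Nullable nonterminals: {A1, A2, A4}.
ε ∉ L(G), so no ε-production is kept.
Add the nullable-subset variants: S → A1 then else gives A1 then else | then else. A2 → then A1 gives then A1 | then. A1 → A4 A2 gives A4 A2 | A4 | A2.

S ::= stmt then | A1 then else | then else; A4 ::= then | if if | stmt stmt; A2 ::= if | then A1 | then | else; A1 ::= if | A4 A2 | A4 | A2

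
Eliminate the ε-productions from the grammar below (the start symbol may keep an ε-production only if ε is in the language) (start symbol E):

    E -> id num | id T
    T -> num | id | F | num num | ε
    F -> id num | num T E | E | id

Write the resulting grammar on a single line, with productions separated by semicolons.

E -> id num | id T | id; T -> num | id | F | num num; F -> id num | num T E | num E | E | id

The nullable symbols are {T}.
ε ∉ L(G), so no ε-production is kept.
Add the nullable-subset variants: E → id T gives id T | id. F → num T E gives num T E | num E.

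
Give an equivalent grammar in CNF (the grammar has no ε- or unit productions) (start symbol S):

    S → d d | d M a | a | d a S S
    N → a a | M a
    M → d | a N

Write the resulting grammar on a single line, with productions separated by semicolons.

S → X1 X1 | X1 Y1 | a | X1 Y2; N → X2 X2 | M X2; M → d | X2 N; X1 → d; X2 → a; Y1 → M X2; Y2 → X2 Y3; Y3 → S S

Introduce a nonterminal for each terminal appearing in a rule of length ≥ 2: X1 → d, X2 → a.
Binarize each right-hand side of length ≥ 3 by chaining fresh nonterminals (Y1, Y2, …): affected rules were S → X1 M X2; S → X1 X2 S S.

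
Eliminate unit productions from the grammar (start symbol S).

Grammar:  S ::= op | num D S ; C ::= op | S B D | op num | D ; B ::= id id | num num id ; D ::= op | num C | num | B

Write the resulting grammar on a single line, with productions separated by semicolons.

Unit pairs: C ⇒* {B, D}; D ⇒* {B}.
Replace each nonterminal's rules with the union of the non-unit rules of every nonterminal it unit-derives.

S ::= op | num D S; C ::= id id | num num id | op | S B D | op num | num C | num; B ::= id id | num num id; D ::= id id | num num id | op | num C | num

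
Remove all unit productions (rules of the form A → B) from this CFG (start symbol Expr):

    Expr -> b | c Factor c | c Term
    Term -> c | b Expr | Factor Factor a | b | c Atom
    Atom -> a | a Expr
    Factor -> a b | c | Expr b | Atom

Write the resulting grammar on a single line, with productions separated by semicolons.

Unit pairs: Factor ⇒* {Atom}.
For every A with A ⇒* B via unit rules, add B's non-unit alternatives to A; then delete every rule of the form X → Y.

Expr -> b | c Factor c | c Term; Term -> c | b Expr | Factor Factor a | b | c Atom; Atom -> a | a Expr; Factor -> a | a Expr | a b | c | Expr b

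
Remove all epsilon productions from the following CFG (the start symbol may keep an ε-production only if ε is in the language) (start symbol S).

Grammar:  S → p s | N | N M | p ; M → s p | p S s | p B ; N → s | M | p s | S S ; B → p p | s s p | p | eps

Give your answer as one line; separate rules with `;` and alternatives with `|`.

S → p s | N | N M | p; M → s p | p S s | p B | p; N → s | M | p s | S S; B → p p | s s p | p

Nullable nonterminals: {B}.
ε ∉ L(G), so no ε-production is kept.
Add the nullable-subset variants: M → p B gives p B | p.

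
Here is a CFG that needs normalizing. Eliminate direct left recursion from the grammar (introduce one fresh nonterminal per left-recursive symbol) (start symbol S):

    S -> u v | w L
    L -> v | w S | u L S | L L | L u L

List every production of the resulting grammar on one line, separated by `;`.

S -> u v | w L; L -> v L' | w S L' | u L S L'; L' -> L L' | u L L' | epsilon

Directly left-recursive nonterminal: L.
For L: α = {L, u L}, β = {v, w S, u L S}. Rewrite as L → β L' and L' → α L' | ε.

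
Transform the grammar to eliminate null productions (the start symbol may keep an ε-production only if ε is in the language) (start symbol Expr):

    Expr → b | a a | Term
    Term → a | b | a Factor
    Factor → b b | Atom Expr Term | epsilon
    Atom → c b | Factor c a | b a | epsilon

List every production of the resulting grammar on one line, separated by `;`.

Nullable set = {Atom, Factor}.
ε ∉ L(G), so no ε-production is kept.
Add the nullable-subset variants: Factor → Atom Expr Term gives Atom Expr Term | Expr Term. Atom → Factor c a gives Factor c a | c a.

Expr → b | a a | Term; Term → a | b | a Factor; Factor → b b | Atom Expr Term | Expr Term; Atom → c b | Factor c a | c a | b a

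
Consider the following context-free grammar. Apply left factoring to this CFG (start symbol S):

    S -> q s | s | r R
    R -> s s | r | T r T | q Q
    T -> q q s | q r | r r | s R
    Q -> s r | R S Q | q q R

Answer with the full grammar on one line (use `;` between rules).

S -> q s | s | r R; R -> s s | r | T r T | q Q; T -> r r | s R | q T'; Q -> s r | R S Q | q q R; T' -> q s | r

T has alternatives sharing prefix 'q': factor to T → q T' with T' → q s | r.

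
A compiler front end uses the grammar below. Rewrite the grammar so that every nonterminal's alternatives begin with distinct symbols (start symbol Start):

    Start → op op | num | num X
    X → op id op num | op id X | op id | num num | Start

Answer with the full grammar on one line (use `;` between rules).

Start has alternatives sharing prefix 'num': factor to Start → num Start1 with Start1 → ε | X.
X has alternatives sharing prefix 'op id': factor to X → op id X1 with X1 → op num | X | ε.

Start → op op | num Start1; X → num num | Start | op id X1; Start1 → ε | X; X1 → op num | X | ε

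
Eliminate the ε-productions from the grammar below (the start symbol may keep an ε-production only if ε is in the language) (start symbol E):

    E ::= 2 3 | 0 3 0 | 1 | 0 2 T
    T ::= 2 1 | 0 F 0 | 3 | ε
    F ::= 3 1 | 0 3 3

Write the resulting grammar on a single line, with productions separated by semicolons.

E ::= 2 3 | 0 3 0 | 1 | 0 2 T | 0 2; T ::= 2 1 | 0 F 0 | 3; F ::= 3 1 | 0 3 3

Nullable set = {T}.
ε ∉ L(G), so no ε-production is kept.
Add the nullable-subset variants: E → 0 2 T gives 0 2 T | 0 2.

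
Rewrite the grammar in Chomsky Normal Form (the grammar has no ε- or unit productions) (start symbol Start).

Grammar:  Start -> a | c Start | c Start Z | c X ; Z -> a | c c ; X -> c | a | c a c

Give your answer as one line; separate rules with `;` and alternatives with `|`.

Introduce a nonterminal for each terminal appearing in a rule of length ≥ 2: X1 → c, X2 → a.
Binarize each right-hand side of length ≥ 3 by chaining fresh nonterminals (Y1, Y2, …): affected rules were Start → X1 Start Z; X → X1 X2 X1.

Start -> a | X1 Start | X1 Y1 | X1 X; Z -> a | X1 X1; X -> c | a | X1 Y2; X1 -> c; X2 -> a; Y1 -> Start Z; Y2 -> X2 X1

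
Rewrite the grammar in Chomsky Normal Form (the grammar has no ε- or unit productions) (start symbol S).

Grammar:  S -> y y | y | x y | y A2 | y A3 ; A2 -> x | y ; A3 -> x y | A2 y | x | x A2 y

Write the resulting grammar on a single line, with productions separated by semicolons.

Introduce a nonterminal for each terminal appearing in a rule of length ≥ 2: X1 → y, X2 → x.
Binarize each right-hand side of length ≥ 3 by chaining fresh nonterminals (Y1, Y2, …): affected rules were A3 → X2 A2 X1.

S -> X1 X1 | y | X2 X1 | X1 A2 | X1 A3; A2 -> x | y; A3 -> X2 X1 | A2 X1 | x | X2 Y1; X1 -> y; X2 -> x; Y1 -> A2 X1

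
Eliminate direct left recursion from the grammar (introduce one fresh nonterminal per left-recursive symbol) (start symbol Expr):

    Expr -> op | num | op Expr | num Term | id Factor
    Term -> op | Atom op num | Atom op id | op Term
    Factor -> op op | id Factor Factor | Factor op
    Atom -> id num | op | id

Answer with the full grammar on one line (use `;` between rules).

Expr -> op | num | op Expr | num Term | id Factor; Term -> op | Atom op num | Atom op id | op Term; Factor -> op op Factor1 | id Factor Factor Factor1; Atom -> id num | op | id; Factor1 -> op Factor1 | ε

Factor is directly left-recursive.
For Factor: α = {op}, β = {op op, id Factor Factor}. Rewrite as Factor → β Factor1 and Factor1 → α Factor1 | ε.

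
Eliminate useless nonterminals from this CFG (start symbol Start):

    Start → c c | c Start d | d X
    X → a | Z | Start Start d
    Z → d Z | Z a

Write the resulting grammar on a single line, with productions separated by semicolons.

Start → c c | c Start d | d X; X → a | Start Start d

Generating nonterminals: {Start, X}.
Reachable from Start after that: {Start, X}.
Removed useless symbols: {Z} and every production mentioning them.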